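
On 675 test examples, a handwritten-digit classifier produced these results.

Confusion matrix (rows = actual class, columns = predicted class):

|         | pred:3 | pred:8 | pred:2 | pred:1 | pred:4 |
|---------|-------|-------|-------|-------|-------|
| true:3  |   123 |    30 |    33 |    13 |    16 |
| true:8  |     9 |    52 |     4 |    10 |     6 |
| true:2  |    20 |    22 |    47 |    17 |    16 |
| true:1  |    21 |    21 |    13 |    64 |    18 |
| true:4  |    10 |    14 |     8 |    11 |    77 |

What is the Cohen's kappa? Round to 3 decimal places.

0.416

Observed agreement pₒ = trace/N = 363/675 = 0.5378
Expected agreement pₑ = Σ (rowᵢ·colᵢ)/N² = (215·183 + 81·139 + 122·105 + 137·115 + 120·133)/675² = 0.2088
κ = (pₒ − pₑ)/(1 − pₑ) = (0.5378 − 0.2088)/(1 − 0.2088) = 0.416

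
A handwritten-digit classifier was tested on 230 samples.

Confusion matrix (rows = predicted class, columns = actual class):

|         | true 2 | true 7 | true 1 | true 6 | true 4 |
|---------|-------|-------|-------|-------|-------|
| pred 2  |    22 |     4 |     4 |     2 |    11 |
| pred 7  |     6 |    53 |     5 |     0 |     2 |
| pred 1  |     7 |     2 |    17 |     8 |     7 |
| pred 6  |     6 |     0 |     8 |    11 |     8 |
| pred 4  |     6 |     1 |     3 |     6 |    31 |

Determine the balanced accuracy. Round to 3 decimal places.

0.549

Balanced accuracy = mean of per-class recall.
  2: recall = 22/47 = 0.4681
  7: recall = 53/60 = 0.8833
  1: recall = 17/37 = 0.4595
  6: recall = 11/27 = 0.4074
  4: recall = 31/59 = 0.5254
Mean = (0.4681 + 0.8833 + 0.4595 + 0.4074 + 0.5254) / 5 = 0.549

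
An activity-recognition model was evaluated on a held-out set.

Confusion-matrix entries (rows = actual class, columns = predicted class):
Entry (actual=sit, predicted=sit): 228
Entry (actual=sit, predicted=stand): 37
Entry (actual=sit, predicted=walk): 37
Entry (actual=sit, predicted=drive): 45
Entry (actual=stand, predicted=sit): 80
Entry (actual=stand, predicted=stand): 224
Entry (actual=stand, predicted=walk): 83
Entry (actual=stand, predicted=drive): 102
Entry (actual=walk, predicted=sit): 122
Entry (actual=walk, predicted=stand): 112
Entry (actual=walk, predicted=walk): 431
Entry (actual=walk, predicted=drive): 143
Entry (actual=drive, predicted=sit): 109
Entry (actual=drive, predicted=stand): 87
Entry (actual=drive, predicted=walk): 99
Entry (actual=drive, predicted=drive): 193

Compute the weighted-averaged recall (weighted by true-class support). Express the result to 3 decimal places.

0.505

Per-class recall (TP/(TP+FN)):
  sit: TP=228, FN=37+37+45=119 → 228/347 = 0.6571
  stand: TP=224, FN=80+83+102=265 → 224/489 = 0.4581
  walk: TP=431, FN=122+112+143=377 → 431/808 = 0.5334
  drive: TP=193, FN=109+87+99=295 → 193/488 = 0.3955
Weighted-recall = Σ (supportᵢ/N)·recallᵢ with N=2132: (347/2132)·0.6571 + (489/2132)·0.4581 + (808/2132)·0.5334 + (488/2132)·0.3955 = 0.505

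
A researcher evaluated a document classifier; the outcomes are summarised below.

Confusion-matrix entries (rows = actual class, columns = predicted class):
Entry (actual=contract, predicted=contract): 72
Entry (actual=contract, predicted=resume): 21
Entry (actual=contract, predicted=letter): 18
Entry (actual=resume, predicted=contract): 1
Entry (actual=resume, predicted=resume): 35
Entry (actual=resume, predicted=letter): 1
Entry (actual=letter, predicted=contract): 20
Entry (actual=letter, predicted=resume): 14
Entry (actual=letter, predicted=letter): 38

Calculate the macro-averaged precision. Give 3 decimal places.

0.647

Per-class precision (TP/(TP+FP)):
  contract: TP=72, FP=1+20=21 → 72/93 = 0.7742
  resume: TP=35, FP=21+14=35 → 35/70 = 0.5000
  letter: TP=38, FP=18+1=19 → 38/57 = 0.6667
Macro-precision = mean = (0.7742 + 0.5000 + 0.6667) / 3 = 0.647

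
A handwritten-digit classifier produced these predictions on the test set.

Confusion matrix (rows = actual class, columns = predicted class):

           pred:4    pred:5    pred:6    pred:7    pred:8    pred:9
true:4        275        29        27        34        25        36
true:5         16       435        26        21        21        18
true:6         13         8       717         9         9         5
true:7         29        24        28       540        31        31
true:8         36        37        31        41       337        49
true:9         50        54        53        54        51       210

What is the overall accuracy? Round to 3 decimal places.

0.737

Accuracy = trace / total = (275+435+717+540+337+210=2514) / 3410 = 2514/3410 = 0.737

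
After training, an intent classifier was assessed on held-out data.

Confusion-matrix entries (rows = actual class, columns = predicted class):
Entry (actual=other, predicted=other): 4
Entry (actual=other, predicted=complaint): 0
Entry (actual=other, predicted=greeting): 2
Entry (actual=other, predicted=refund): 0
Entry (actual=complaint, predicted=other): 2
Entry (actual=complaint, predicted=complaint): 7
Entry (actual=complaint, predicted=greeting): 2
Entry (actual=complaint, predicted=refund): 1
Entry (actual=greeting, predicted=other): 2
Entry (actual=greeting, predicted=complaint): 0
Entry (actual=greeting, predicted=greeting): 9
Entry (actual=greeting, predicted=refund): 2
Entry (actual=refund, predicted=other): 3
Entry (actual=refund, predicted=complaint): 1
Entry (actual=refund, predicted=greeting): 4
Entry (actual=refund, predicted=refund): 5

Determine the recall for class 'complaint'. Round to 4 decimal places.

0.5833

Treat 'complaint' as positive and all other classes as negative.
recall = TP/(TP+FN).
complaint: TP=7, FN=2+2+1=5 → 7/12 = 0.58333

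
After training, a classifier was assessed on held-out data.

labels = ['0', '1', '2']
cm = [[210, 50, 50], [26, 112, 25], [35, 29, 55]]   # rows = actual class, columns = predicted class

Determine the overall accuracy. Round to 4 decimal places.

Accuracy = trace / total = (210+112+55=377) / 592 = 377/592 = 0.6368

0.6368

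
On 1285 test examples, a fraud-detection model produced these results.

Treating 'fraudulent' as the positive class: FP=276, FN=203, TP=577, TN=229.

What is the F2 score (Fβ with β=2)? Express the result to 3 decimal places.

Fβ = (1+β²)·TP / ((1+β²)·TP + β²·FN + FP), with β²=4
= 5·577 / (5·577 + 4·203 + 276) = 0.726

0.726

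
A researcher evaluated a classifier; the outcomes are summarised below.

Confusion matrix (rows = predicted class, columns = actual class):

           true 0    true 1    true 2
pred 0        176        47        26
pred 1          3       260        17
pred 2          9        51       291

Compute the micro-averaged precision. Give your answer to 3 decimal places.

Micro-averaging pools counts across classes: ΣTP=727, ΣFP=153, ΣFN=153.
Micro-precision = TP/(TP+FP) on pooled counts = 0.826 (equals overall accuracy in single-label multiclass).

0.826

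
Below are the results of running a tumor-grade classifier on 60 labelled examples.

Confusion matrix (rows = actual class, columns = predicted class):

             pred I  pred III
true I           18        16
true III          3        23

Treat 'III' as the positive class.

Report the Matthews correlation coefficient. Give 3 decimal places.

MCC = (TP·TN − FP·FN) / √((TP+FP)(TP+FN)(TN+FP)(TN+FN))
Numerator = 23·18 − 16·3 = 366
Denominator = √(39·26·34·21) = √723996 = 850.8795
MCC = 366 / 850.8795 = 0.430

0.430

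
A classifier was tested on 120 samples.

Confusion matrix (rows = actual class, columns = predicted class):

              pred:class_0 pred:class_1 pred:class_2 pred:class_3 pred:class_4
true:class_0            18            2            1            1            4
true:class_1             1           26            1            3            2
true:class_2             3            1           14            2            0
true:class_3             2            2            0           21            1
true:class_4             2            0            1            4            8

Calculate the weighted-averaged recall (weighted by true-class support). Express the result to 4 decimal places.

0.7250

Per-class recall (TP/(TP+FN)):
  class_0: TP=18, FN=2+1+1+4=8 → 18/26 = 0.69231
  class_1: TP=26, FN=1+1+3+2=7 → 26/33 = 0.78788
  class_2: TP=14, FN=3+1+2+0=6 → 14/20 = 0.70000
  class_3: TP=21, FN=2+2+0+1=5 → 21/26 = 0.80769
  class_4: TP=8, FN=2+0+1+4=7 → 8/15 = 0.53333
Weighted-recall = Σ (supportᵢ/N)·recallᵢ with N=120: (26/120)·0.69231 + (33/120)·0.78788 + (20/120)·0.70000 + (26/120)·0.80769 + (15/120)·0.53333 = 0.7250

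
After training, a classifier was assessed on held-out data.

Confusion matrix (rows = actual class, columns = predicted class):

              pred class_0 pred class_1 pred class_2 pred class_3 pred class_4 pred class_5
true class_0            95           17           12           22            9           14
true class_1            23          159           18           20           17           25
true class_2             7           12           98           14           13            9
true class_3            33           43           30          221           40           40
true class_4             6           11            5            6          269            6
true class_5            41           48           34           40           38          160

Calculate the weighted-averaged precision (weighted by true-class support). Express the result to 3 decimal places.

0.613

Per-class precision (TP/(TP+FP)):
  class_0: TP=95, FP=23+7+33+6+41=110 → 95/205 = 0.4634
  class_1: TP=159, FP=17+12+43+11+48=131 → 159/290 = 0.5483
  class_2: TP=98, FP=12+18+30+5+34=99 → 98/197 = 0.4975
  class_3: TP=221, FP=22+20+14+6+40=102 → 221/323 = 0.6842
  class_4: TP=269, FP=9+17+13+40+38=117 → 269/386 = 0.6969
  class_5: TP=160, FP=14+25+9+40+6=94 → 160/254 = 0.6299
Weighted-precision = Σ (supportᵢ/N)·precisionᵢ with N=1655: (169/1655)·0.4634 + (262/1655)·0.5483 + (153/1655)·0.4975 + (407/1655)·0.6842 + (303/1655)·0.6969 + (361/1655)·0.6299 = 0.613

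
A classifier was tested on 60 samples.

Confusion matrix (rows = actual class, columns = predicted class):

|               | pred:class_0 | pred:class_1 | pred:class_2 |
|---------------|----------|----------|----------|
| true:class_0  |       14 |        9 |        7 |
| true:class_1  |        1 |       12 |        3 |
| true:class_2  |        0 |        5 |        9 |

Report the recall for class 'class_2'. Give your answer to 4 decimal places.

0.6429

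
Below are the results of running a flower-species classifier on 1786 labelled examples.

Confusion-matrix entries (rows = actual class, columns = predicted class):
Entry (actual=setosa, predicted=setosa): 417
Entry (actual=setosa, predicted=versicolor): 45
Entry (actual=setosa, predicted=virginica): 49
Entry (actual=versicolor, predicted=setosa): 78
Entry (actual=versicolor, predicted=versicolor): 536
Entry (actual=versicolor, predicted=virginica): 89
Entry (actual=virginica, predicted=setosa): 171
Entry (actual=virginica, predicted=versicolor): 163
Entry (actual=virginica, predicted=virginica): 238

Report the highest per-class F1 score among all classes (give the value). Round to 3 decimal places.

0.741

Per-class F1 score (2·TP/(2·TP+FP+FN)):
  setosa: TP=417, FP=78+171=249, FN=45+49=94 → 834/1177 = 0.7086
  versicolor: TP=536, FP=45+163=208, FN=78+89=167 → 1072/1447 = 0.7408
  virginica: TP=238, FP=49+89=138, FN=171+163=334 → 476/948 = 0.5021
Highest is class 'versicolor' with F1 score = 0.741.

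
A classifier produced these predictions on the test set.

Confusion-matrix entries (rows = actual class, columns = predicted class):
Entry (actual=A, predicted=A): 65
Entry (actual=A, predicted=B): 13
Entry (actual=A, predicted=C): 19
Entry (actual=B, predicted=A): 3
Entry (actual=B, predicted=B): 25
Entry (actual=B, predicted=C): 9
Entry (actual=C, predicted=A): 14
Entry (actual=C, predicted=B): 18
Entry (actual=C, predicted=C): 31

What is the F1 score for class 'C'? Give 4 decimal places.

One-vs-rest for 'C': TP = diagonal; FP = other classes predicted 'C'; FN = 'C' predicted as other.
F1 score = 2·TP/(2·TP+FP+FN).
C: TP=31, FP=19+9=28, FN=14+18=32 → 62/122 = 0.50820

0.5082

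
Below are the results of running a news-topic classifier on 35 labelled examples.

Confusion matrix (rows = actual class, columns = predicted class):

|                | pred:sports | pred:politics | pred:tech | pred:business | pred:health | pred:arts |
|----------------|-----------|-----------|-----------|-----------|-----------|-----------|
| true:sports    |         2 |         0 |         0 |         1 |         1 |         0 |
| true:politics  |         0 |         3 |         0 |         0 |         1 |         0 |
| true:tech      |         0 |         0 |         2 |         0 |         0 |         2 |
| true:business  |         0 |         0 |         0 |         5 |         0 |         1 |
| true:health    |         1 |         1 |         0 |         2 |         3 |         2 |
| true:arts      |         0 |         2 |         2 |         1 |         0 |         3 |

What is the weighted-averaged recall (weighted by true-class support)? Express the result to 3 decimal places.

Per-class recall (TP/(TP+FN)):
  sports: TP=2, FN=0+0+1+1+0=2 → 2/4 = 0.5000
  politics: TP=3, FN=0+0+0+1+0=1 → 3/4 = 0.7500
  tech: TP=2, FN=0+0+0+0+2=2 → 2/4 = 0.5000
  business: TP=5, FN=0+0+0+0+1=1 → 5/6 = 0.8333
  health: TP=3, FN=1+1+0+2+2=6 → 3/9 = 0.3333
  arts: TP=3, FN=0+2+2+1+0=5 → 3/8 = 0.3750
Weighted-recall = Σ (supportᵢ/N)·recallᵢ with N=35: (4/35)·0.5000 + (4/35)·0.7500 + (4/35)·0.5000 + (6/35)·0.8333 + (9/35)·0.3333 + (8/35)·0.3750 = 0.514

0.514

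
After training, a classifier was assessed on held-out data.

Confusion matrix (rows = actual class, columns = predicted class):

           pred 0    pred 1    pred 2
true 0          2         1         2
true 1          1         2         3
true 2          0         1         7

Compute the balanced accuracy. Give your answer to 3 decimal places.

Balanced accuracy = mean of per-class recall.
  0: recall = 2/5 = 0.4000
  1: recall = 2/6 = 0.3333
  2: recall = 7/8 = 0.8750
Mean = (0.4000 + 0.3333 + 0.8750) / 3 = 0.536

0.536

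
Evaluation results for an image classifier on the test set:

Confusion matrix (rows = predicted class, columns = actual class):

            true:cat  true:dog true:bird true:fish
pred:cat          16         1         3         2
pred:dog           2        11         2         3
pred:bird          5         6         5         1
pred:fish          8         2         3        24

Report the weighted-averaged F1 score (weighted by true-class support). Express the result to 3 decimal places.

0.597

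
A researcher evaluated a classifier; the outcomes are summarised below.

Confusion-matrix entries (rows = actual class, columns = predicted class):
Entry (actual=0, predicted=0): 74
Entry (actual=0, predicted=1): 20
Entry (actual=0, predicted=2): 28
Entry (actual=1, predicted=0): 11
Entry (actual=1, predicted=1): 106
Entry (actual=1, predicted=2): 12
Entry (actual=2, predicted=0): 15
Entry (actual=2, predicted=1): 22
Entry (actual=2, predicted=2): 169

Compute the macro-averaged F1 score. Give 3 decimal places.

0.749

Per-class F1 score (2·TP/(2·TP+FP+FN)):
  0: TP=74, FP=11+15=26, FN=20+28=48 → 148/222 = 0.6667
  1: TP=106, FP=20+22=42, FN=11+12=23 → 212/277 = 0.7653
  2: TP=169, FP=28+12=40, FN=15+22=37 → 338/415 = 0.8145
Macro-F1 score = mean = (0.6667 + 0.7653 + 0.8145) / 3 = 0.749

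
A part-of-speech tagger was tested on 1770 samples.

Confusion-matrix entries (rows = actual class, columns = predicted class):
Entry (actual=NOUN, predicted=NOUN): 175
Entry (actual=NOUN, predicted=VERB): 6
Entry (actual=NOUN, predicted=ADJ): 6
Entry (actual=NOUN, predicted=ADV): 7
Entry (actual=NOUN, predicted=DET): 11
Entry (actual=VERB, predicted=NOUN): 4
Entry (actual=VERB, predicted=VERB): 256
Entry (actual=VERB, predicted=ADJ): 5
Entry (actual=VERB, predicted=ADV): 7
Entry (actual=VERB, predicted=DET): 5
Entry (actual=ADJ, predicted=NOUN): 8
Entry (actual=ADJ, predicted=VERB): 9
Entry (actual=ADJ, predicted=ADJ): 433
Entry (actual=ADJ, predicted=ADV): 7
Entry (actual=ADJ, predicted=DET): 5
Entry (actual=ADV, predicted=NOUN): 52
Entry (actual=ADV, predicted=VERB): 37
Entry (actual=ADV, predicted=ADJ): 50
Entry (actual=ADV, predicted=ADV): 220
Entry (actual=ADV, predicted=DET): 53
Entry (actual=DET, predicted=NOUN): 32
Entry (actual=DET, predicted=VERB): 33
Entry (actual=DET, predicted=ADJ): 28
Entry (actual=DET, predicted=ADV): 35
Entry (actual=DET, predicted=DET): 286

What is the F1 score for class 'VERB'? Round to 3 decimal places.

Treat 'VERB' as positive and all other classes as negative.
F1 score = 2·TP/(2·TP+FP+FN).
VERB: TP=256, FP=6+9+37+33=85, FN=4+5+7+5=21 → 512/618 = 0.8285

0.828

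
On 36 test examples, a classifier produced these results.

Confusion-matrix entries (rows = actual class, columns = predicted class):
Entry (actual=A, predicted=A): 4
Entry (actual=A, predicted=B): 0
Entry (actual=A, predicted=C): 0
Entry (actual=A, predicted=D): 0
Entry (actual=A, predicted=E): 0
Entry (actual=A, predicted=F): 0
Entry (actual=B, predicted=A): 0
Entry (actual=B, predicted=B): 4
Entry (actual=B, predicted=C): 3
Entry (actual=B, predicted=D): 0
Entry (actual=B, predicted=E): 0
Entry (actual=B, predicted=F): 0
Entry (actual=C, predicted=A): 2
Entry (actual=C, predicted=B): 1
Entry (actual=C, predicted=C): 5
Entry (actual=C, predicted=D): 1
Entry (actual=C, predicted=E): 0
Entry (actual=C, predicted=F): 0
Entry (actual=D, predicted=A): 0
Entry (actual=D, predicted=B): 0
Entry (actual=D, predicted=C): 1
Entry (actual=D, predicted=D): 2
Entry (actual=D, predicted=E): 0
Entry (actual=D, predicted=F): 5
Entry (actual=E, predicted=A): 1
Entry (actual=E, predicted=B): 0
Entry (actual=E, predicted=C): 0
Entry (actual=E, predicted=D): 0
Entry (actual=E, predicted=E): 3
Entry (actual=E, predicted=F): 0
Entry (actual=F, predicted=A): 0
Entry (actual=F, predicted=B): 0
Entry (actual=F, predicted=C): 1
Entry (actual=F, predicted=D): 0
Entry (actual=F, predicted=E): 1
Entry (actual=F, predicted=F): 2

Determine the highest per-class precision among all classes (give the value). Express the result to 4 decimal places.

Per-class precision (TP/(TP+FP)):
  A: TP=4, FP=0+2+0+1+0=3 → 4/7 = 0.57143
  B: TP=4, FP=0+1+0+0+0=1 → 4/5 = 0.80000
  C: TP=5, FP=0+3+1+0+1=5 → 5/10 = 0.50000
  D: TP=2, FP=0+0+1+0+0=1 → 2/3 = 0.66667
  E: TP=3, FP=0+0+0+0+1=1 → 3/4 = 0.75000
  F: TP=2, FP=0+0+0+5+0=5 → 2/7 = 0.28571
Highest is class 'B' with precision = 0.8000.

0.8000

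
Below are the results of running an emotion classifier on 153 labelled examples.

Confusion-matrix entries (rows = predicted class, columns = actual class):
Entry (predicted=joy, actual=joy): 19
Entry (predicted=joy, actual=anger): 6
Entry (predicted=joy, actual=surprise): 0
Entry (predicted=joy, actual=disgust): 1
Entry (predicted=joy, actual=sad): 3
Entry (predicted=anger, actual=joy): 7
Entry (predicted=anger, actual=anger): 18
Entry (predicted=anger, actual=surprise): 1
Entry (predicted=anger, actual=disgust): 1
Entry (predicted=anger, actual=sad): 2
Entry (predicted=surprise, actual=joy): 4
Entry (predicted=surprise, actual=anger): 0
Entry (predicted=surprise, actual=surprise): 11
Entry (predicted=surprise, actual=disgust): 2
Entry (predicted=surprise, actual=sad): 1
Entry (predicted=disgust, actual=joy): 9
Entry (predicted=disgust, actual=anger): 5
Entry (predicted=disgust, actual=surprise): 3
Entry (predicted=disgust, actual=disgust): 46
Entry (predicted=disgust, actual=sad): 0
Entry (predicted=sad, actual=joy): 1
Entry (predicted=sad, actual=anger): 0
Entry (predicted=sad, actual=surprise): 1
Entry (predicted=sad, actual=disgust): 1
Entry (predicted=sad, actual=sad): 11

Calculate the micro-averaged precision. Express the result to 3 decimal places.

Micro-averaging pools counts across classes: ΣTP=105, ΣFP=48, ΣFN=48.
Micro-precision = TP/(TP+FP) on pooled counts = 0.686 (equals overall accuracy in single-label multiclass).

0.686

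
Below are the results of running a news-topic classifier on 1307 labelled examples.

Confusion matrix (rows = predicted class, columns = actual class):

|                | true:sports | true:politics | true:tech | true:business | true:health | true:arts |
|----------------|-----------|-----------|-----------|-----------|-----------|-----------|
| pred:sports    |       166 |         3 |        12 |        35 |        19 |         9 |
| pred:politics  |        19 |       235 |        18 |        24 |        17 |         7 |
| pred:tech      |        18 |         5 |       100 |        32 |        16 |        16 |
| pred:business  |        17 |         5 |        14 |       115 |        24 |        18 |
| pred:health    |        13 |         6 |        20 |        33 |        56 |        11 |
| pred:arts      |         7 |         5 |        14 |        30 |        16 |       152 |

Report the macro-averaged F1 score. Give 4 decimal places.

0.6049

Per-class F1 score (2·TP/(2·TP+FP+FN)):
  sports: TP=166, FP=3+12+35+19+9=78, FN=19+18+17+13+7=74 → 332/484 = 0.68595
  politics: TP=235, FP=19+18+24+17+7=85, FN=3+5+5+6+5=24 → 470/579 = 0.81174
  tech: TP=100, FP=18+5+32+16+16=87, FN=12+18+14+20+14=78 → 200/365 = 0.54795
  business: TP=115, FP=17+5+14+24+18=78, FN=35+24+32+33+30=154 → 230/462 = 0.49784
  health: TP=56, FP=13+6+20+33+11=83, FN=19+17+16+24+16=92 → 112/287 = 0.39024
  arts: TP=152, FP=7+5+14+30+16=72, FN=9+7+16+18+11=61 → 304/437 = 0.69565
Macro-F1 score = mean = (0.68595 + 0.81174 + 0.54795 + 0.49784 + 0.39024 + 0.69565) / 6 = 0.6049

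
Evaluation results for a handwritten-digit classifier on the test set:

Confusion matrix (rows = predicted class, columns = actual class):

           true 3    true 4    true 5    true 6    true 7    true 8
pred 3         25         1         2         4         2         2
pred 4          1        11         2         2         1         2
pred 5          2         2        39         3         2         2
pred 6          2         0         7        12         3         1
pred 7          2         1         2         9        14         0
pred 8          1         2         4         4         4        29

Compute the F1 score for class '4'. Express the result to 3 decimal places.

0.611

Take TP from the diagonal, FP from the rest of the '4' prediction marginal, FN from the rest of the '4' actual marginal.
F1 score = 2·TP/(2·TP+FP+FN).
4: TP=11, FP=1+2+2+1+2=8, FN=1+2+0+1+2=6 → 22/36 = 0.6111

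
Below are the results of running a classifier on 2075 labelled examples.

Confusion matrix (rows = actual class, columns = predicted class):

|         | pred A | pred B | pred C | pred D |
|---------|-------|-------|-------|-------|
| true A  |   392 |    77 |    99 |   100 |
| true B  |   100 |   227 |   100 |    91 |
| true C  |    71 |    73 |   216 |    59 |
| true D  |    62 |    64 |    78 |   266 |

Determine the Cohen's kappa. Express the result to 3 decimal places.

0.371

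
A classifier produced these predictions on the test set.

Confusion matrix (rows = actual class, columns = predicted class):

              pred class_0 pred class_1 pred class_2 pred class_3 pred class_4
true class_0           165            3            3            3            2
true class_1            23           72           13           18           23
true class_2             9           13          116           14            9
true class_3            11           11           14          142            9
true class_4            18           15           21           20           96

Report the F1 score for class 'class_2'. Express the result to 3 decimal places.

F1 score = 2·TP/(2·TP+FP+FN).
class_2: TP=116, FP=3+13+14+21=51, FN=9+13+14+9=45 → 232/328 = 0.7073

0.707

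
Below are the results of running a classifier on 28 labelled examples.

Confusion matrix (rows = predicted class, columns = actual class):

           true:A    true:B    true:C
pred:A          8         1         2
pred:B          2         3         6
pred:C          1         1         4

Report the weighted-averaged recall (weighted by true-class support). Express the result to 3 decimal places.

Per-class recall (TP/(TP+FN)):
  A: TP=8, FN=2+1=3 → 8/11 = 0.7273
  B: TP=3, FN=1+1=2 → 3/5 = 0.6000
  C: TP=4, FN=2+6=8 → 4/12 = 0.3333
Weighted-recall = Σ (supportᵢ/N)·recallᵢ with N=28: (11/28)·0.7273 + (5/28)·0.6000 + (12/28)·0.3333 = 0.536

0.536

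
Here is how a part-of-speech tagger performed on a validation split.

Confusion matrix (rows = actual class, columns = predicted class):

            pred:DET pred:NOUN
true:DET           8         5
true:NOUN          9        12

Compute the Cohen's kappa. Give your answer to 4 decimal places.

Observed agreement pₒ = trace/N = 20/34 = 0.58824
Expected agreement pₑ = Σ (rowᵢ·colᵢ)/N² = (13·17 + 21·17)/34² = 0.50000
κ = (pₒ − pₑ)/(1 − pₑ) = (0.58824 − 0.50000)/(1 − 0.50000) = 0.1765

0.1765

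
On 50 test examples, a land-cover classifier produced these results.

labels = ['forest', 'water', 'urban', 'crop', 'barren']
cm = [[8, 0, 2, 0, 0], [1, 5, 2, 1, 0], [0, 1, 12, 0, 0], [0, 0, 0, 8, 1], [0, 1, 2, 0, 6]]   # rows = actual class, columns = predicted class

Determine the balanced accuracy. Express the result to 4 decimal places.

Balanced accuracy = mean of per-class recall.
  forest: recall = 8/10 = 0.80000
  water: recall = 5/9 = 0.55556
  urban: recall = 12/13 = 0.92308
  crop: recall = 8/9 = 0.88889
  barren: recall = 6/9 = 0.66667
Mean = (0.80000 + 0.55556 + 0.92308 + 0.88889 + 0.66667) / 5 = 0.7668

0.7668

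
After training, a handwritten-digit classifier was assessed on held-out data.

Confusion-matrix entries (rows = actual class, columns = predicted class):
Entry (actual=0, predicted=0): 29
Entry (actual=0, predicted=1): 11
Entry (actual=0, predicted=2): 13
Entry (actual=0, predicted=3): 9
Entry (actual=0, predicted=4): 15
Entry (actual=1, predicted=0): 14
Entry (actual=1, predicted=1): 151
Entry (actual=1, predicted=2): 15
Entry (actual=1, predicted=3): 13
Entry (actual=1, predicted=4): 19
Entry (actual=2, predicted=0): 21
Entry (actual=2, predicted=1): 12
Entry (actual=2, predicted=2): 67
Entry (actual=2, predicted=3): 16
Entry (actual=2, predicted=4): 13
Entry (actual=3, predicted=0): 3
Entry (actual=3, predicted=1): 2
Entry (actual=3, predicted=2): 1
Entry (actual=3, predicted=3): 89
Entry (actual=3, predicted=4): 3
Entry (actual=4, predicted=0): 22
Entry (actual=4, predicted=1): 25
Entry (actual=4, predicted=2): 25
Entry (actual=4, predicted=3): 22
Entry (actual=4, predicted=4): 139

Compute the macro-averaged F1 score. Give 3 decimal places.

Per-class F1 score (2·TP/(2·TP+FP+FN)):
  0: TP=29, FP=14+21+3+22=60, FN=11+13+9+15=48 → 58/166 = 0.3494
  1: TP=151, FP=11+12+2+25=50, FN=14+15+13+19=61 → 302/413 = 0.7312
  2: TP=67, FP=13+15+1+25=54, FN=21+12+16+13=62 → 134/250 = 0.5360
  3: TP=89, FP=9+13+16+22=60, FN=3+2+1+3=9 → 178/247 = 0.7206
  4: TP=139, FP=15+19+13+3=50, FN=22+25+25+22=94 → 278/422 = 0.6588
Macro-F1 score = mean = (0.3494 + 0.7312 + 0.5360 + 0.7206 + 0.6588) / 5 = 0.599

0.599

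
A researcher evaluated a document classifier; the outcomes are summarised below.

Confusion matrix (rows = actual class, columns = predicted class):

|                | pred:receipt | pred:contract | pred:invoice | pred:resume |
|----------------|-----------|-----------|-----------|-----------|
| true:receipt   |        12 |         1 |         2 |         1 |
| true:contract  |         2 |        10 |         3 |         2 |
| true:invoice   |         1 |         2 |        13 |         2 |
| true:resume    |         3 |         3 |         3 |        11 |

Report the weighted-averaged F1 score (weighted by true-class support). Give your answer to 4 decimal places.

Per-class F1 score (2·TP/(2·TP+FP+FN)):
  receipt: TP=12, FP=2+1+3=6, FN=1+2+1=4 → 24/34 = 0.70588
  contract: TP=10, FP=1+2+3=6, FN=2+3+2=7 → 20/33 = 0.60606
  invoice: TP=13, FP=2+3+3=8, FN=1+2+2=5 → 26/39 = 0.66667
  resume: TP=11, FP=1+2+2=5, FN=3+3+3=9 → 22/36 = 0.61111
Weighted-F1 score = Σ (supportᵢ/N)·F1 scoreᵢ with N=71: (16/71)·0.70588 + (17/71)·0.60606 + (18/71)·0.66667 + (20/71)·0.61111 = 0.6453

0.6453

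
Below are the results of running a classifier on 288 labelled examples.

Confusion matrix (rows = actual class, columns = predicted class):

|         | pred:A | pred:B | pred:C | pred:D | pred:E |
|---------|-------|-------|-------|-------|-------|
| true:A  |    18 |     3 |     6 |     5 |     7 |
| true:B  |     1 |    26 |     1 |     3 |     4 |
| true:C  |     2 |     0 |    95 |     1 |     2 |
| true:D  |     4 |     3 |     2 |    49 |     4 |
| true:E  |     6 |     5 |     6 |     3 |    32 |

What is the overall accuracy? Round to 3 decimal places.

0.764

Accuracy = trace / total = (18+26+95+49+32=220) / 288 = 220/288 = 0.764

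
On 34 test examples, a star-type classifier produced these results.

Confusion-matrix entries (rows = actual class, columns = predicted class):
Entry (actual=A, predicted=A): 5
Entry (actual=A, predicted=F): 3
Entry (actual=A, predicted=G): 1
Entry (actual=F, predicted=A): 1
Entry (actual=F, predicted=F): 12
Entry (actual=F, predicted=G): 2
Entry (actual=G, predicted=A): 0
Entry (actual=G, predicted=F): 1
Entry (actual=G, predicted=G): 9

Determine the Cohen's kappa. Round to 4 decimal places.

Observed agreement pₒ = trace/N = 26/34 = 0.76471
Expected agreement pₑ = Σ (rowᵢ·colᵢ)/N² = (9·6 + 15·16 + 10·12)/34² = 0.35813
κ = (pₒ − pₑ)/(1 − pₑ) = (0.76471 − 0.35813)/(1 − 0.35813) = 0.6334

0.6334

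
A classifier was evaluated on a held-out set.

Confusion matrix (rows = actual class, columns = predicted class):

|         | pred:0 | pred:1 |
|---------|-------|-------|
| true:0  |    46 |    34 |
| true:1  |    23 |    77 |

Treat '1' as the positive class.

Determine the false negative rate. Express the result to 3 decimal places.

0.230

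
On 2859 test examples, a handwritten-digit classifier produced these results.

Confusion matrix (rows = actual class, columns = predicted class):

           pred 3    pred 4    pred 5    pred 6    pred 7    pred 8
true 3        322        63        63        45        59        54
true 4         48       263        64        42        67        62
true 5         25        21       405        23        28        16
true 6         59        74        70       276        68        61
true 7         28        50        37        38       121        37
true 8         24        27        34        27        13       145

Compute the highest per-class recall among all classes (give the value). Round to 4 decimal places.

0.7819

Per-class recall (TP/(TP+FN)):
  3: TP=322, FN=63+63+45+59+54=284 → 322/606 = 0.53135
  4: TP=263, FN=48+64+42+67+62=283 → 263/546 = 0.48168
  5: TP=405, FN=25+21+23+28+16=113 → 405/518 = 0.78185
  6: TP=276, FN=59+74+70+68+61=332 → 276/608 = 0.45395
  7: TP=121, FN=28+50+37+38+37=190 → 121/311 = 0.38907
  8: TP=145, FN=24+27+34+27+13=125 → 145/270 = 0.53704
Highest is class '5' with recall = 0.7819.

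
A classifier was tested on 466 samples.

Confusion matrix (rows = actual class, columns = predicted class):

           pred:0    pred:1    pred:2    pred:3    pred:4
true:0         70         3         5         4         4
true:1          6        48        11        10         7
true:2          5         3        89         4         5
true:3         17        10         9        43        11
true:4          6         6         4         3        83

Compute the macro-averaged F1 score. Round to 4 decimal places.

0.7009

Per-class F1 score (2·TP/(2·TP+FP+FN)):
  0: TP=70, FP=6+5+17+6=34, FN=3+5+4+4=16 → 140/190 = 0.73684
  1: TP=48, FP=3+3+10+6=22, FN=6+11+10+7=34 → 96/152 = 0.63158
  2: TP=89, FP=5+11+9+4=29, FN=5+3+4+5=17 → 178/224 = 0.79464
  3: TP=43, FP=4+10+4+3=21, FN=17+10+9+11=47 → 86/154 = 0.55844
  4: TP=83, FP=4+7+5+11=27, FN=6+6+4+3=19 → 166/212 = 0.78302
Macro-F1 score = mean = (0.73684 + 0.63158 + 0.79464 + 0.55844 + 0.78302) / 5 = 0.7009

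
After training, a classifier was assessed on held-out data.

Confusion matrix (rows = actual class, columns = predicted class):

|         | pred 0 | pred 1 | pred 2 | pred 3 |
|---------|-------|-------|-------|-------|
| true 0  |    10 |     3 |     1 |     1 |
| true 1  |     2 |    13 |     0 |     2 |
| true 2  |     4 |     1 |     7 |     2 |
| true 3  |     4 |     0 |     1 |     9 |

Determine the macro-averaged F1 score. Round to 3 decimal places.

Per-class F1 score (2·TP/(2·TP+FP+FN)):
  0: TP=10, FP=2+4+4=10, FN=3+1+1=5 → 20/35 = 0.5714
  1: TP=13, FP=3+1+0=4, FN=2+0+2=4 → 26/34 = 0.7647
  2: TP=7, FP=1+0+1=2, FN=4+1+2=7 → 14/23 = 0.6087
  3: TP=9, FP=1+2+2=5, FN=4+0+1=5 → 18/28 = 0.6429
Macro-F1 score = mean = (0.5714 + 0.7647 + 0.6087 + 0.6429) / 4 = 0.647

0.647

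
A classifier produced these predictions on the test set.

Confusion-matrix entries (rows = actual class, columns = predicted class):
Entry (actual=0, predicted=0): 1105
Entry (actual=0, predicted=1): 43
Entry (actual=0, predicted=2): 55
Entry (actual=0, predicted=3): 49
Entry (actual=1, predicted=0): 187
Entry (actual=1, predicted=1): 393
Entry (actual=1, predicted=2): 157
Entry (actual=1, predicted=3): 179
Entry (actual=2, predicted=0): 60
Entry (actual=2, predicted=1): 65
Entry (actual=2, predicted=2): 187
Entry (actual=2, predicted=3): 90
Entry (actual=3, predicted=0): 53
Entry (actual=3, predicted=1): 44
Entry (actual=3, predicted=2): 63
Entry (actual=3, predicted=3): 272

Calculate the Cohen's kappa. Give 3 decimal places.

0.503

Observed agreement pₒ = trace/N = 1957/3002 = 0.6519
Expected agreement pₑ = Σ (rowᵢ·colᵢ)/N² = (1252·1405 + 916·545 + 402·462 + 432·590)/3002² = 0.2995
κ = (pₒ − pₑ)/(1 − pₑ) = (0.6519 − 0.2995)/(1 − 0.2995) = 0.503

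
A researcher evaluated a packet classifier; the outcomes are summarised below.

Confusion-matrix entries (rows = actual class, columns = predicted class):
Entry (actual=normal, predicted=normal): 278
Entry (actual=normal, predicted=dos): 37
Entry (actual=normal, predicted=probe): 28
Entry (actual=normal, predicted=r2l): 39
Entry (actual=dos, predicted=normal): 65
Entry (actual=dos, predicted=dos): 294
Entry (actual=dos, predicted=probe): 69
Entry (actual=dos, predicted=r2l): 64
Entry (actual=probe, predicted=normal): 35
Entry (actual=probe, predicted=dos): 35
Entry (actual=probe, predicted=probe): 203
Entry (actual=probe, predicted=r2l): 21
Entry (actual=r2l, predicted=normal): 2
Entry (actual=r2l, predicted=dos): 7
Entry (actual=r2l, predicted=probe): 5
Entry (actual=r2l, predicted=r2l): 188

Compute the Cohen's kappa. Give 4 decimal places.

0.6004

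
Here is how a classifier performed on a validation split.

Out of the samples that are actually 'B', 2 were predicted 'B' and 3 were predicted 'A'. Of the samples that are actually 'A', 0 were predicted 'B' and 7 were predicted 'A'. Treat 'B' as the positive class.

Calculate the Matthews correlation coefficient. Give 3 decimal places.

0.529

MCC = (TP·TN − FP·FN) / √((TP+FP)(TP+FN)(TN+FP)(TN+FN))
Numerator = 2·7 − 0·3 = 14
Denominator = √(2·5·7·10) = √700 = 26.4575
MCC = 14 / 26.4575 = 0.529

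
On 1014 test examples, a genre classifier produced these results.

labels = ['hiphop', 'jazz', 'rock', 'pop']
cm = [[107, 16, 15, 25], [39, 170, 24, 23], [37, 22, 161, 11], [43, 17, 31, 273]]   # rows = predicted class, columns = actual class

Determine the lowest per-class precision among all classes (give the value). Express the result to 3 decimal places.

0.656

Per-class precision (TP/(TP+FP)):
  hiphop: TP=107, FP=16+15+25=56 → 107/163 = 0.6564
  jazz: TP=170, FP=39+24+23=86 → 170/256 = 0.6641
  rock: TP=161, FP=37+22+11=70 → 161/231 = 0.6970
  pop: TP=273, FP=43+17+31=91 → 273/364 = 0.7500
Lowest is class 'hiphop' with precision = 0.656.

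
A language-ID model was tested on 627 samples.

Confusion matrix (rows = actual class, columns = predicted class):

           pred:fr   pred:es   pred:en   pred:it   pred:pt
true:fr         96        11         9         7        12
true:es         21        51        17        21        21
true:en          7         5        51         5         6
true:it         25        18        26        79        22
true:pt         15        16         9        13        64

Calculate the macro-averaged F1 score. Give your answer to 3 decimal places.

0.539

Per-class F1 score (2·TP/(2·TP+FP+FN)):
  fr: TP=96, FP=21+7+25+15=68, FN=11+9+7+12=39 → 192/299 = 0.6421
  es: TP=51, FP=11+5+18+16=50, FN=21+17+21+21=80 → 102/232 = 0.4397
  en: TP=51, FP=9+17+26+9=61, FN=7+5+5+6=23 → 102/186 = 0.5484
  it: TP=79, FP=7+21+5+13=46, FN=25+18+26+22=91 → 158/295 = 0.5356
  pt: TP=64, FP=12+21+6+22=61, FN=15+16+9+13=53 → 128/242 = 0.5289
Macro-F1 score = mean = (0.6421 + 0.4397 + 0.5484 + 0.5356 + 0.5289) / 5 = 0.539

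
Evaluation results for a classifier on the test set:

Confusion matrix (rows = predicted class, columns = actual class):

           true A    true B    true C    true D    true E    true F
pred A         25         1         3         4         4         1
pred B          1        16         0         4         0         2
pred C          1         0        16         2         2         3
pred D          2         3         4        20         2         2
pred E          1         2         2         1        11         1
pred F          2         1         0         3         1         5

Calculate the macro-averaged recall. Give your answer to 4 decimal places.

0.6020

Per-class recall (TP/(TP+FN)):
  A: TP=25, FN=1+1+2+1+2=7 → 25/32 = 0.78125
  B: TP=16, FN=1+0+3+2+1=7 → 16/23 = 0.69565
  C: TP=16, FN=3+0+4+2+0=9 → 16/25 = 0.64000
  D: TP=20, FN=4+4+2+1+3=14 → 20/34 = 0.58824
  E: TP=11, FN=4+0+2+2+1=9 → 11/20 = 0.55000
  F: TP=5, FN=1+2+3+2+1=9 → 5/14 = 0.35714
Macro-recall = mean = (0.78125 + 0.69565 + 0.64000 + 0.58824 + 0.55000 + 0.35714) / 6 = 0.6020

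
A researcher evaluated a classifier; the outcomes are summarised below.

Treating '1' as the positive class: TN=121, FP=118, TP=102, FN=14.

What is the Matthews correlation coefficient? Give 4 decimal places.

0.3725

MCC = (TP·TN − FP·FN) / √((TP+FP)(TP+FN)(TN+FP)(TN+FN))
Numerator = 102·121 − 118·14 = 10690
Denominator = √(220·116·239·135) = √823402800 = 28694.9961
MCC = 10690 / 28694.9961 = 0.3725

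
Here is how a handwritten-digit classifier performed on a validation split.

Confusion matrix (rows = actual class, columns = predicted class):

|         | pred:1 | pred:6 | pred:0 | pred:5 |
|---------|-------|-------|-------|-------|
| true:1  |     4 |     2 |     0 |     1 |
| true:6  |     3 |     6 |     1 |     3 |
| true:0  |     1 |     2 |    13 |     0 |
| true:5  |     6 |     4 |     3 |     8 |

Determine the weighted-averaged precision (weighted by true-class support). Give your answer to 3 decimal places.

Per-class precision (TP/(TP+FP)):
  1: TP=4, FP=3+1+6=10 → 4/14 = 0.2857
  6: TP=6, FP=2+2+4=8 → 6/14 = 0.4286
  0: TP=13, FP=0+1+3=4 → 13/17 = 0.7647
  5: TP=8, FP=1+3+0=4 → 8/12 = 0.6667
Weighted-precision = Σ (supportᵢ/N)·precisionᵢ with N=57: (7/57)·0.2857 + (13/57)·0.4286 + (16/57)·0.7647 + (21/57)·0.6667 = 0.593

0.593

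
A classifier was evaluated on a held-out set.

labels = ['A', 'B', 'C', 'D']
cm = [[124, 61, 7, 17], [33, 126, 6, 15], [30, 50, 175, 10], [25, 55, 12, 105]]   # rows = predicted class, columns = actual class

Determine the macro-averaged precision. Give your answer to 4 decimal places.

0.6217

Per-class precision (TP/(TP+FP)):
  A: TP=124, FP=61+7+17=85 → 124/209 = 0.59330
  B: TP=126, FP=33+6+15=54 → 126/180 = 0.70000
  C: TP=175, FP=30+50+10=90 → 175/265 = 0.66038
  D: TP=105, FP=25+55+12=92 → 105/197 = 0.53299
Macro-precision = mean = (0.59330 + 0.70000 + 0.66038 + 0.53299) / 4 = 0.6217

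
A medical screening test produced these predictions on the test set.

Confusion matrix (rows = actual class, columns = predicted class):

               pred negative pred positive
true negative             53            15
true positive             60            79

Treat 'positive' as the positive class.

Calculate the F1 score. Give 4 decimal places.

0.6781

Precision = TP/(TP+FP) = 79/94 = 0.8404
Recall = TP/(TP+FN) = 79/139 = 0.5683
F1 = 2·TP/(2·TP+FP+FN) = 158/233 = 0.6781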